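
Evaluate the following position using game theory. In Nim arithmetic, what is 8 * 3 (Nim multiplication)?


Nim multiplication is bilinear over XOR: (u XOR v) * w = (u*w) XOR (v*w).
So we split each operand into its bit components and XOR the pairwise Nim products.
8 = 8 (as XOR of powers of 2).
3 = 1 + 2 (as XOR of powers of 2).
Using the standard Nim-product table on single bits:
  2*2 = 3,   2*4 = 8,   2*8 = 12,
  4*4 = 6,   4*8 = 11,  8*8 = 13,
and  1*x = x (identity), k*l = l*k (commutative).
Pairwise Nim products:
  8 * 1 = 8
  8 * 2 = 12
XOR them: 8 XOR 12 = 4.
Result: 8 * 3 = 4 (in Nim).

4


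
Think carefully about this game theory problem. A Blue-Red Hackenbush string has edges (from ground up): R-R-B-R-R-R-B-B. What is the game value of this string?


Edges (from ground): R-R-B-R-R-R-B-B
By Berlekamp's sign-expansion rule, a Blue-Red Hackenbush stalk has the value of the surreal number whose sign sequence is the edge sequence with B -> + and R -> -.
Sign sequence: --+---++
Trace the sign expansion in the surreal number tree, starting from 0:
Edge 1: R (sign -) -> bounds (-inf, 0), value = -1
Edge 2: R (sign -) -> bounds (-inf, -1), value = -2
Edge 3: B (sign +) -> bounds (-2, -1), value = -3/2
Edge 4: R (sign -) -> bounds (-2, -3/2), value = -7/4
Edge 5: R (sign -) -> bounds (-2, -7/4), value = -15/8
Edge 6: R (sign -) -> bounds (-2, -15/8), value = -31/16
Edge 7: B (sign +) -> bounds (-31/16, -15/8), value = -61/32
Edge 8: B (sign +) -> bounds (-61/32, -15/8), value = -121/64
Game value = -121/64

-121/64


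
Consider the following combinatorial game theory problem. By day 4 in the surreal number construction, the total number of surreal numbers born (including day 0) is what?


Day 0: {|} = 0 is born. Count = 1.
Day n: the number of surreal numbers born by day n is 2^(n+1) - 1.
By day 0: 2^1 - 1 = 1
By day 1: 2^2 - 1 = 3
By day 2: 2^3 - 1 = 7
By day 3: 2^4 - 1 = 15
By day 4: 2^5 - 1 = 31
By day 4: 31 surreal numbers.

31


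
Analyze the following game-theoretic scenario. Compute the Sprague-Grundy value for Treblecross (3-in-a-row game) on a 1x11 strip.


Treblecross: place X on empty cells; 3-in-a-row wins.
Playing within two cells of an existing X lets the opponent win at once, so sensible play treats the cells i-2..i+2 around each X as dead. The player left with no safe cell loses, so this is a normal-play take-away game on strips of safe cells.
Placing X at cell i (0-indexed) of a strip of k safe cells leaves independent strips of sizes max(0, i-2) and max(0, k-i-3). Hence G(k) = mex{ G(max(0,i-2)) XOR G(max(0,k-i-3)) : 0 <= i < k }, with G(0) = 0.
G(1): splits (0,0):0^0=0 -> mex({0}) = 1
G(2): splits (0,0):0^0=0 -> mex({0}) = 1
G(3): splits (0,0):0^0=0 -> mex({0}) = 1
G(4): splits (0,1):0^1=1 (0,0):0^0=0 -> mex({0, 1}) = 2
G(5): splits (0,2):0^1=1 (0,1):0^1=1 (0,0):0^0=0 -> mex({0, 1}) = 2
G(6) = mex({1}) = 0
G(7) = mex({0, 1, 2}) = 3
G(8) = mex({0, 1, 2}) = 3
G(9) = mex({0, 2}) = 1
G(10) = mex({0, 2, 3}) = 1
G(11) = mex({0, 3}) = 1
Therefore G(11) = 1.

1


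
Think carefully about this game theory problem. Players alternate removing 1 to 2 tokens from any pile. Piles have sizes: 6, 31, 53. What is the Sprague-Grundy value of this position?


Subtraction set: {1, 2}
For this subtraction set, G(n) = n mod 3 (period = max + 1 = 3).
Pile 1 (size 6): G(6) = 6 mod 3 = 0
Pile 2 (size 31): G(31) = 31 mod 3 = 1
Pile 3 (size 53): G(53) = 53 mod 3 = 2
Total Grundy value = XOR of all: 0 XOR 1 XOR 2 = 3

3


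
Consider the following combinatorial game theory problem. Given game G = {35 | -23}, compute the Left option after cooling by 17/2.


Original game: {35 | -23} (a switch {a | b} with a > b).
Cooling by t (for t below the temperature (a - b)/2 = 29) taxes each move by t: {a | b} cooled by t is {a - t | b + t}.
Cooling amount: t = 17/2
Cooled Left option: 35 - 17/2 = 53/2
Cooled Right option: -23 + 17/2 = -29/2
Cooled game: {53/2 | -29/2}
Left option = 53/2

53/2


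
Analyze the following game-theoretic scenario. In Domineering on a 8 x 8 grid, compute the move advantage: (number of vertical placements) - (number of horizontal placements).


Board is 8 x 8 (rows x cols).
Left (vertical) placements: (rows-1) * cols = 7 * 8 = 56
Right (horizontal) placements: rows * (cols-1) = 8 * 7 = 56
Advantage = Left - Right = 56 - 56 = 0

0


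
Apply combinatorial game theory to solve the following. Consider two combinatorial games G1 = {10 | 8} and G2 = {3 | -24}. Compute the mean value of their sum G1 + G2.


G1 = {10 | 8}, G2 = {3 | -24}
Each is a switch {a | b} with numbers a > b; its mean value is (a + b)/2, and mean value is additive over game sums: m(G1 + G2) = m(G1) + m(G2).
Mean of G1 = (10 + (8))/2 = 18/2 = 9
Mean of G2 = (3 + (-24))/2 = -21/2 = -21/2
Mean of G1 + G2 = 9 + -21/2 = -3/2

-3/2


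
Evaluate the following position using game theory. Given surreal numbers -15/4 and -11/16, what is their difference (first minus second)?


x = -15/4, y = -11/16
Converting to common denominator: 16
x = -60/16, y = -11/16
x - y = -15/4 - -11/16 = -49/16

-49/16


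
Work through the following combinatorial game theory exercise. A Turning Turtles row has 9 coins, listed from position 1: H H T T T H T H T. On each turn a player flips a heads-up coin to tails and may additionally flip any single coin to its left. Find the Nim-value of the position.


Coins: H H T T T H T H T
Key fact: a single head at position k behaves exactly like a Nim heap of size k (turning it to T and optionally flipping a coin at j < k corresponds to moving the heap from k to j, or to 0), and heads combine as a disjunctive sum (two heads at the same place would cancel, matching j XOR j = 0). So the Nim-value is the XOR of the 1-indexed positions of the heads.
Face-up positions (1-indexed): [1, 2, 6, 8]
XOR 0 with 1: 0 XOR 1 = 1
XOR 1 with 2: 1 XOR 2 = 3
XOR 3 with 6: 3 XOR 6 = 5
XOR 5 with 8: 5 XOR 8 = 13
Nim-value = 13

13


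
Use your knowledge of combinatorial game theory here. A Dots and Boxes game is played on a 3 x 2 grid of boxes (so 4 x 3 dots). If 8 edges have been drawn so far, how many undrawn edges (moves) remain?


Grid: 3 x 2 boxes, i.e. 4 rows and 3 columns of dots.
Horizontal edges: (rows + 1) * cols = 4 * 2 = 8
Vertical edges: rows * (cols + 1) = 3 * 3 = 9
Total edges: 8 + 9 = 17
Edges drawn: 8
Remaining: 17 - 8 = 9

9


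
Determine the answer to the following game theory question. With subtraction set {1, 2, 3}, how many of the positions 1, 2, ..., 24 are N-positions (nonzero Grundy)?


Subtraction set S = {1, 2, 3}, so G(n) = n mod 4.
G(n) = 0 when n is a multiple of 4.
Multiples of 4 in [1, 24]: 6
N-positions (nonzero Grundy) = 24 - 6 = 18

18


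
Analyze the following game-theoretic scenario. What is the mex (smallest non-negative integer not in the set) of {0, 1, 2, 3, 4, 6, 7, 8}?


Set = {0, 1, 2, 3, 4, 6, 7, 8}
0 is in the set.
1 is in the set.
2 is in the set.
3 is in the set.
4 is in the set.
5 is NOT in the set. This is the mex.
mex = 5

5


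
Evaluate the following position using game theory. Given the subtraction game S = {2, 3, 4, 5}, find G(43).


The subtraction set is S = {2, 3, 4, 5}.
G(k) = mex{ G(k - s) : s in S, s <= k }. We compute iteratively: G(0) = 0.
G(1) = mex({}) = 0
G(2) = mex({0}) = 1
G(3) = mex({0}) = 1
G(4) = mex({0, 1}) = 2
G(5) = mex({0, 1}) = 2
G(6) = mex({0, 1, 2}) = 3
G(7) = mex({1, 2}) = 0
G(8) = mex({1, 2, 3}) = 0
G(9) = mex({0, 2, 3}) = 1
G(10) = mex({0, 2, 3}) = 1
G(11) = mex({0, 1, 3}) = 2
Observe that G(7)..G(11) = 0, 0, 1, 1, 2 repeats G(0)..G(4) = 0, 0, 1, 1, 2.
For k >= max(S) = 5, G(k) is determined by the previous 5 values G(k-5)..G(k-1); a window of 5 consecutive values has recurred shifted by 7, so by induction G(k + 7) = G(k) for all k >= 0: the sequence is periodic from the start with period 7.
One period: G(0..6) = 0, 0, 1, 1, 2, 2, 3.
43 mod 7 = 1, so G(43) = G(1) = 0.

0


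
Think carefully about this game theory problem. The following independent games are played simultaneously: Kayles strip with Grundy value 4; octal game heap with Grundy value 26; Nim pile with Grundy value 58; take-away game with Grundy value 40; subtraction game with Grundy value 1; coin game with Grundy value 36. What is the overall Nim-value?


By the Sprague-Grundy theorem, the Grundy value of a sum of games is the XOR of individual Grundy values.
Kayles strip: Grundy value = 4. Running XOR: 0 XOR 4 = 4
octal game heap: Grundy value = 26. Running XOR: 4 XOR 26 = 30
Nim pile: Grundy value = 58. Running XOR: 30 XOR 58 = 36
take-away game: Grundy value = 40. Running XOR: 36 XOR 40 = 12
subtraction game: Grundy value = 1. Running XOR: 12 XOR 1 = 13
coin game: Grundy value = 36. Running XOR: 13 XOR 36 = 41
The combined Grundy value is 41.

41


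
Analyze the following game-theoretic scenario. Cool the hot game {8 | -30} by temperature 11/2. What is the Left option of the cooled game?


Original game: {8 | -30} (a switch {a | b} with a > b).
Cooling by t (for t below the temperature (a - b)/2 = 19) taxes each move by t: {a | b} cooled by t is {a - t | b + t}.
Cooling amount: t = 11/2
Cooled Left option: 8 - 11/2 = 5/2
Cooled Right option: -30 + 11/2 = -49/2
Cooled game: {5/2 | -49/2}
Left option = 5/2

5/2


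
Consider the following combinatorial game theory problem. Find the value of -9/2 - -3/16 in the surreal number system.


x = -9/2, y = -3/16
Converting to common denominator: 16
x = -72/16, y = -3/16
x - y = -9/2 - -3/16 = -69/16

-69/16


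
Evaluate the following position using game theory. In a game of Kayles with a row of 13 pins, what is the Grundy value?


Kayles: a move removes 1 or 2 adjacent pins from a contiguous row.
Removing pins from a row of k leaves two independent rows (a, b) with a + b = k - 1 (one pin) or a + b = k - 2 (two pins); an end removal gives a = 0.
By Sprague-Grundy, G(k) = mex{ G(a) XOR G(b) } over all these splits. G(0) = 0.
G(1): splits (0,0):0^0=0 -> mex({0}) = 1
G(2): splits (0,1):0^1=1 (0,0):0^0=0 -> mex({0, 1}) = 2
G(3): splits (0,2):0^2=2 (1,1):1^1=0 (0,1):0^1=1 -> mex({0, 1, 2}) = 3
G(4): splits (0,3):0^3=3 (1,2):1^2=3 (0,2):0^2=2 (1,1):1^1=0 -> mex({0, 2, 3}) = 1
G(5): splits (0,4):0^1=1 (1,3):1^3=2 (2,2):2^2=0 (0,3):0^3=3 (1,2):1^2=3 -> mex({0, 1, 2, 3}) = 4
G(6) = mex({0, 1, 2, 4}) = 3
G(7) = mex({0, 1, 3, 4, 5}) = 2
G(8) = mex({0, 2, 3, 5, 6}) = 1
G(9) = mex({0, 1, 2, 3, 6, 7}) = 4
G(10) = mex({0, 1, 3, 4, 5, 7}) = 2
G(11) = mex({0, 1, 2, 3, 4, 5}) = 6
G(12) = mex({0, 1, 2, 3, 5, 6, 7}) = 4
G(13) = mex({0, 2, 3, 4, 6, 7}) = 1
Therefore G(13) = 1.

1


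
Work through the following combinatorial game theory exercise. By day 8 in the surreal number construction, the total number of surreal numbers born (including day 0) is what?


Day 0: {|} = 0 is born. Count = 1.
Day n: the number of surreal numbers born by day n is 2^(n+1) - 1.
By day 0: 2^1 - 1 = 1
By day 1: 2^2 - 1 = 3
By day 2: 2^3 - 1 = 7
By day 3: 2^4 - 1 = 15
By day 4: 2^5 - 1 = 31
By day 5: 2^6 - 1 = 63
By day 6: 2^7 - 1 = 127
By day 7: 2^8 - 1 = 255
By day 8: 2^9 - 1 = 511
By day 8: 511 surreal numbers.

511


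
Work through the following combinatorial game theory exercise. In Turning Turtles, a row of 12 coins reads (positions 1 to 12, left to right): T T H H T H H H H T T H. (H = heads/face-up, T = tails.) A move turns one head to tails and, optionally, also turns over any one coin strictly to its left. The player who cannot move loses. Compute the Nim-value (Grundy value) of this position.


Coins: T T H H T H H H H T T H
Key fact: a single head at position k behaves exactly like a Nim heap of size k (turning it to T and optionally flipping a coin at j < k corresponds to moving the heap from k to j, or to 0), and heads combine as a disjunctive sum (two heads at the same place would cancel, matching j XOR j = 0). So the Nim-value is the XOR of the 1-indexed positions of the heads.
Face-up positions (1-indexed): [3, 4, 6, 7, 8, 9, 12]
XOR 0 with 3: 0 XOR 3 = 3
XOR 3 with 4: 3 XOR 4 = 7
XOR 7 with 6: 7 XOR 6 = 1
XOR 1 with 7: 1 XOR 7 = 6
XOR 6 with 8: 6 XOR 8 = 14
XOR 14 with 9: 14 XOR 9 = 7
XOR 7 with 12: 7 XOR 12 = 11
Nim-value = 11

11


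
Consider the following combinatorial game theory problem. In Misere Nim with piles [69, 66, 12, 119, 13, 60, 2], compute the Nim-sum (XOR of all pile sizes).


We need the XOR (exclusive or) of all pile sizes.
After XOR-ing pile 1 (size 69): 0 XOR 69 = 69
After XOR-ing pile 2 (size 66): 69 XOR 66 = 7
After XOR-ing pile 3 (size 12): 7 XOR 12 = 11
After XOR-ing pile 4 (size 119): 11 XOR 119 = 124
After XOR-ing pile 5 (size 13): 124 XOR 13 = 113
After XOR-ing pile 6 (size 60): 113 XOR 60 = 77
After XOR-ing pile 7 (size 2): 77 XOR 2 = 79
The Nim-value of this position is 79.

79


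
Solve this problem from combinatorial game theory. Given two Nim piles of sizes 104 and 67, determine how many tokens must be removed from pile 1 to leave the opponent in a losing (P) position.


Piles: 104 and 67
Current XOR: 104 XOR 67 = 43 (non-zero, so this is an N-position).
To make the XOR zero, we need to find a move that balances the piles.
For pile 1 (size 104): target = 104 XOR 43 = 67
We reduce pile 1 from 104 to 67.
Tokens removed: 104 - 67 = 37
Verification: 67 XOR 67 = 0

37


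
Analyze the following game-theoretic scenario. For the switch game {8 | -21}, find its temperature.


The game is {8 | -21}, a switch {a | b} with numbers a > b.
Cooling {a | b} by t gives {a - t | b + t}, which stops being hot when a - t = b + t, i.e. at t = (a - b)/2. So the temperature of a switch is (a - b)/2.
Temperature = (Left option - Right option) / 2
= (8 - (-21)) / 2
= 29 / 2
= 29/2

29/2


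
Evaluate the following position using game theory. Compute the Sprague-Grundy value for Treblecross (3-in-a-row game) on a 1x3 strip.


Treblecross: place X on empty cells; 3-in-a-row wins.
Playing within two cells of an existing X lets the opponent win at once, so sensible play treats the cells i-2..i+2 around each X as dead. The player left with no safe cell loses, so this is a normal-play take-away game on strips of safe cells.
Placing X at cell i (0-indexed) of a strip of k safe cells leaves independent strips of sizes max(0, i-2) and max(0, k-i-3). Hence G(k) = mex{ G(max(0,i-2)) XOR G(max(0,k-i-3)) : 0 <= i < k }, with G(0) = 0.
G(1): splits (0,0):0^0=0 -> mex({0}) = 1
G(2): splits (0,0):0^0=0 -> mex({0}) = 1
G(3): splits (0,0):0^0=0 -> mex({0}) = 1
Therefore G(3) = 1.

1


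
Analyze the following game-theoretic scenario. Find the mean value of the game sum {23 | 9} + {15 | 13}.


G1 = {23 | 9}, G2 = {15 | 13}
Each is a switch {a | b} with numbers a > b; its mean value is (a + b)/2, and mean value is additive over game sums: m(G1 + G2) = m(G1) + m(G2).
Mean of G1 = (23 + (9))/2 = 32/2 = 16
Mean of G2 = (15 + (13))/2 = 28/2 = 14
Mean of G1 + G2 = 16 + 14 = 30

30


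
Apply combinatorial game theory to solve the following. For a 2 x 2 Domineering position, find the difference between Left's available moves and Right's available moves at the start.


Board is 2 x 2 (rows x cols).
Left (vertical) placements: (rows-1) * cols = 1 * 2 = 2
Right (horizontal) placements: rows * (cols-1) = 2 * 1 = 2
Advantage = Left - Right = 2 - 2 = 0

0


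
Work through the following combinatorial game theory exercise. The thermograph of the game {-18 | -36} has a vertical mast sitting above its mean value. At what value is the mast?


Game = {-18 | -36}, a switch {a | b} with numbers a > b.
Its thermograph has left wall a - t and right wall b + t, which meet at t = (a - b)/2, where both equal (a + b)/2. So the mast (mean value) is at (a + b)/2.
Mean = (-18 + (-36))/2 = -54/2 = -27

-27


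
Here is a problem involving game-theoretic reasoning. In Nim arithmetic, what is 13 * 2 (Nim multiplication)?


Nim multiplication is bilinear over XOR: (u XOR v) * w = (u*w) XOR (v*w).
So we split each operand into its bit components and XOR the pairwise Nim products.
13 = 1 + 4 + 8 (as XOR of powers of 2).
2 = 2 (as XOR of powers of 2).
Using the standard Nim-product table on single bits:
  2*2 = 3,   2*4 = 8,   2*8 = 12,
  4*4 = 6,   4*8 = 11,  8*8 = 13,
and  1*x = x (identity), k*l = l*k (commutative).
Pairwise Nim products:
  1 * 2 = 2
  4 * 2 = 8
  8 * 2 = 12
XOR them: 2 XOR 8 XOR 12 = 6.
Result: 13 * 2 = 6 (in Nim).

6


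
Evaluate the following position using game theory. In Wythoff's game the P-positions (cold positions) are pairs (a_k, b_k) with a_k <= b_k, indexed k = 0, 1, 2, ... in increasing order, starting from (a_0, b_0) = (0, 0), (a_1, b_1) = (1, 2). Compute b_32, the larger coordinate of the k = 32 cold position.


By Wythoff's theorem, a_k = floor(k * phi) and b_k = floor(k * phi^2) = a_k + k, where phi = (1 + sqrt(5))/2 is the golden ratio.
phi = (1 + sqrt(5))/2 = 1.618034
phi^2 = phi + 1 = 2.618034
k = 32
k * phi^2 = 32 * 2.618034 = 83.777088
b_32 = floor(k * phi^2) = 83 (check: a_32 + k = 51 + 32 = 83)

83


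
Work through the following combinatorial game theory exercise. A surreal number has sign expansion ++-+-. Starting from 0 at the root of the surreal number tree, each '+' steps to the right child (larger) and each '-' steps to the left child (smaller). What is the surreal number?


Sign expansion: ++-+-
Rule: track bounds (lo, hi), initially (-inf, +inf). On '+', the current value becomes lo and we move to the simplest number in (value, hi): value + 1 if hi = +inf, otherwise the midpoint (value + hi)/2. On '-', the current value becomes hi and we move to value - 1 if lo = -inf, otherwise the midpoint (lo + value)/2.
Start at 0.
Step 1: sign = +, move right. Bounds: (0, +inf). Value = 1
Step 2: sign = +, move right. Bounds: (1, +inf). Value = 2
Step 3: sign = -, move left. Bounds: (1, 2). Value = 3/2
Step 4: sign = +, move right. Bounds: (3/2, 2). Value = 7/4
Step 5: sign = -, move left. Bounds: (3/2, 7/4). Value = 13/8
The surreal number with sign expansion ++-+- is 13/8.

13/8


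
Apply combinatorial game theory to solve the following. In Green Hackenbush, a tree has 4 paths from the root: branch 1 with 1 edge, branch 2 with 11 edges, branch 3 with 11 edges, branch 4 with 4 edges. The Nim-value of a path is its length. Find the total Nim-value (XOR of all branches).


The tree has 4 branches from the ground vertex.
In Green Hackenbush, the Nim-value of a simple path of length k is k.
Branch 1: length 1, Nim-value = 1
Branch 2: length 11, Nim-value = 11
Branch 3: length 11, Nim-value = 11
Branch 4: length 4, Nim-value = 4
Total Nim-value = XOR of all branch values:
0 XOR 1 = 1
1 XOR 11 = 10
10 XOR 11 = 1
1 XOR 4 = 5
Nim-value of the tree = 5

5


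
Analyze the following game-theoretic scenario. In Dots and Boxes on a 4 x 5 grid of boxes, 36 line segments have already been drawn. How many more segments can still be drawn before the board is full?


Grid: 4 x 5 boxes, i.e. 5 rows and 6 columns of dots.
Horizontal edges: (rows + 1) * cols = 5 * 5 = 25
Vertical edges: rows * (cols + 1) = 4 * 6 = 24
Total edges: 25 + 24 = 49
Edges drawn: 36
Remaining: 49 - 36 = 13

13


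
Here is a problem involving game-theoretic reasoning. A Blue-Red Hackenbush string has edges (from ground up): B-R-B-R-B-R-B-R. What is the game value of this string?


Edges (from ground): B-R-B-R-B-R-B-R
By Berlekamp's sign-expansion rule, a Blue-Red Hackenbush stalk has the value of the surreal number whose sign sequence is the edge sequence with B -> + and R -> -.
Sign sequence: +-+-+-+-
Trace the sign expansion in the surreal number tree, starting from 0:
Edge 1: B (sign +) -> bounds (0, +inf), value = 1
Edge 2: R (sign -) -> bounds (0, 1), value = 1/2
Edge 3: B (sign +) -> bounds (1/2, 1), value = 3/4
Edge 4: R (sign -) -> bounds (1/2, 3/4), value = 5/8
Edge 5: B (sign +) -> bounds (5/8, 3/4), value = 11/16
Edge 6: R (sign -) -> bounds (5/8, 11/16), value = 21/32
Edge 7: B (sign +) -> bounds (21/32, 11/16), value = 43/64
Edge 8: R (sign -) -> bounds (21/32, 43/64), value = 85/128
Game value = 85/128

85/128


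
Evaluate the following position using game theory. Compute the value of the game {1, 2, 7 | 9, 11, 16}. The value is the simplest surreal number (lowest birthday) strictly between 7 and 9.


Left options: {1, 2, 7}, max = 7
Right options: {9, 11, 16}, min = 9
All options are numbers and max(Left) < min(Right), so by the simplicity theorem the value is the simplest (earliest-born) number strictly between 7 and 9.
The only integer strictly between 7 and 9 is 8.
No non-integer in the interval can be simpler: if x is a non-integer in the interval, then floor(x) or ceil(x) also lies in the interval (the interval contains an integer), and both are proper prefixes of x's sign expansion, i.e. born earlier. So the game value is 8.
Game value = 8

8


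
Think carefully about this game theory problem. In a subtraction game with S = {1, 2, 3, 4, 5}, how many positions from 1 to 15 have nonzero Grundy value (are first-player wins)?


Subtraction set S = {1, 2, 3, 4, 5}, so G(n) = n mod 6.
G(n) = 0 when n is a multiple of 6.
Multiples of 6 in [1, 15]: 2
N-positions (nonzero Grundy) = 15 - 2 = 13

13


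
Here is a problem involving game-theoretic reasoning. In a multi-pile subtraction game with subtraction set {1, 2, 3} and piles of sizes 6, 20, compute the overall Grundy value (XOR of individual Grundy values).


Subtraction set: {1, 2, 3}
For this subtraction set, G(n) = n mod 4 (period = max + 1 = 4).
Pile 1 (size 6): G(6) = 6 mod 4 = 2
Pile 2 (size 20): G(20) = 20 mod 4 = 0
Total Grundy value = XOR of all: 2 XOR 0 = 2

2


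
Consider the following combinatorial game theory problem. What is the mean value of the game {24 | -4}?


Game = {24 | -4}, a switch {a | b} with numbers a > b.
Its thermograph has left wall a - t and right wall b + t, which meet at t = (a - b)/2, where both equal (a + b)/2. So the mast (mean value) is at (a + b)/2.
Mean = (24 + (-4))/2 = 20/2 = 10

10


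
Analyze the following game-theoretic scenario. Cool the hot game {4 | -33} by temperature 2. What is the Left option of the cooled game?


Original game: {4 | -33} (a switch {a | b} with a > b).
Cooling by t (for t below the temperature (a - b)/2 = 37/2) taxes each move by t: {a | b} cooled by t is {a - t | b + t}.
Cooling amount: t = 2
Cooled Left option: 4 - 2 = 2
Cooled Right option: -33 + 2 = -31
Cooled game: {2 | -31}
Left option = 2

2


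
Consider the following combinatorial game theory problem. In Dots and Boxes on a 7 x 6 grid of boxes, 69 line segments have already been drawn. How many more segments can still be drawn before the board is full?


Grid: 7 x 6 boxes, i.e. 8 rows and 7 columns of dots.
Horizontal edges: (rows + 1) * cols = 8 * 6 = 48
Vertical edges: rows * (cols + 1) = 7 * 7 = 49
Total edges: 48 + 49 = 97
Edges drawn: 69
Remaining: 97 - 69 = 28

28


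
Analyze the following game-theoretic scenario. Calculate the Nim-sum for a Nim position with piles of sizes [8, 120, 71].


We need the XOR (exclusive or) of all pile sizes.
After XOR-ing pile 1 (size 8): 0 XOR 8 = 8
After XOR-ing pile 2 (size 120): 8 XOR 120 = 112
After XOR-ing pile 3 (size 71): 112 XOR 71 = 55
The Nim-value of this position is 55.

55


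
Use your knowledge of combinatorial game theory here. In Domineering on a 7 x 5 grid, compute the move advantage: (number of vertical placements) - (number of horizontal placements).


Board is 7 x 5 (rows x cols).
Left (vertical) placements: (rows-1) * cols = 6 * 5 = 30
Right (horizontal) placements: rows * (cols-1) = 7 * 4 = 28
Advantage = Left - Right = 30 - 28 = 2

2


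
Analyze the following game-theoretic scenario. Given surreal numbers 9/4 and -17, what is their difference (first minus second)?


x = 9/4, y = -17
Converting to common denominator: 4
x = 9/4, y = -68/4
x - y = 9/4 - -17 = 77/4

77/4


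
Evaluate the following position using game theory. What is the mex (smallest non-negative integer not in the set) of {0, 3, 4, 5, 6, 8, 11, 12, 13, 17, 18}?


Set = {0, 3, 4, 5, 6, 8, 11, 12, 13, 17, 18}
0 is in the set.
1 is NOT in the set. This is the mex.
mex = 1

1


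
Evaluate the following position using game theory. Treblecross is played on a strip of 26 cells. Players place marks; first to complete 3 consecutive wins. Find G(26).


Treblecross: place X on empty cells; 3-in-a-row wins.
Playing within two cells of an existing X lets the opponent win at once, so sensible play treats the cells i-2..i+2 around each X as dead. The player left with no safe cell loses, so this is a normal-play take-away game on strips of safe cells.
Placing X at cell i (0-indexed) of a strip of k safe cells leaves independent strips of sizes max(0, i-2) and max(0, k-i-3). Hence G(k) = mex{ G(max(0,i-2)) XOR G(max(0,k-i-3)) : 0 <= i < k }, with G(0) = 0.
G(1): splits (0,0):0^0=0 -> mex({0}) = 1
G(2): splits (0,0):0^0=0 -> mex({0}) = 1
G(3): splits (0,0):0^0=0 -> mex({0}) = 1
G(4): splits (0,1):0^1=1 (0,0):0^0=0 -> mex({0, 1}) = 2
G(5): splits (0,2):0^1=1 (0,1):0^1=1 (0,0):0^0=0 -> mex({0, 1}) = 2
G(6) = mex({1}) = 0
G(7) = mex({0, 1, 2}) = 3
G(8) = mex({0, 1, 2}) = 3
G(9) = mex({0, 2}) = 1
G(10) = mex({0, 2, 3}) = 1
G(11) = mex({0, 3}) = 1
G(12) = mex({1, 3}) = 0
G(13) = mex({0, 1, 2, 3}) = 4
G(14) = mex({0, 1, 2}) = 3
G(15) = mex({0, 1, 2}) = 3
G(16) = mex({0, 1, 2, 4}) = 3
G(17) = mex({0, 1, 3, 4}) = 2
G(18) = mex({0, 1, 3, 4}) = 2
G(19) = mex({0, 1, 3, 5}) = 2
G(20) = mex({0, 1, 2, 3, 5}) = 4
G(21) = mex({0, 1, 2, 3, 5}) = 4
G(22) = mex({1, 2, 6}) = 0
G(23) = mex({0, 1, 2, 3, 4, 6}) = 5
G(24) = mex({0, 1, 2, 3, 4}) = 5
G(25) = mex({0, 1, 3, 4, 7}) = 2
G(26) = mex({0, 1, 3, 4, 5, 7}) = 2
Therefore G(26) = 2.

2


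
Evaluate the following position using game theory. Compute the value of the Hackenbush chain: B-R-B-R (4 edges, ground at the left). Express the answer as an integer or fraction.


Edges (from ground): B-R-B-R
By Berlekamp's sign-expansion rule, a Blue-Red Hackenbush stalk has the value of the surreal number whose sign sequence is the edge sequence with B -> + and R -> -.
Sign sequence: +-+-
Trace the sign expansion in the surreal number tree, starting from 0:
Edge 1: B (sign +) -> bounds (0, +inf), value = 1
Edge 2: R (sign -) -> bounds (0, 1), value = 1/2
Edge 3: B (sign +) -> bounds (1/2, 1), value = 3/4
Edge 4: R (sign -) -> bounds (1/2, 3/4), value = 5/8
Game value = 5/8

5/8


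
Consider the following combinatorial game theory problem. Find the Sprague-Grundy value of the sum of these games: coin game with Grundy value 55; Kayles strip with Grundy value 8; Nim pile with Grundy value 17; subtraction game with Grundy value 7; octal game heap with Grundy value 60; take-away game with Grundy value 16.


By the Sprague-Grundy theorem, the Grundy value of a sum of games is the XOR of individual Grundy values.
coin game: Grundy value = 55. Running XOR: 0 XOR 55 = 55
Kayles strip: Grundy value = 8. Running XOR: 55 XOR 8 = 63
Nim pile: Grundy value = 17. Running XOR: 63 XOR 17 = 46
subtraction game: Grundy value = 7. Running XOR: 46 XOR 7 = 41
octal game heap: Grundy value = 60. Running XOR: 41 XOR 60 = 21
take-away game: Grundy value = 16. Running XOR: 21 XOR 16 = 5
The combined Grundy value is 5.

5


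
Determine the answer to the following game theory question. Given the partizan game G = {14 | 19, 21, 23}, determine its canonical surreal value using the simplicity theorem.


Left options: {14}, max = 14
Right options: {19, 21, 23}, min = 19
All options are numbers and max(Left) < min(Right), so by the simplicity theorem the value is the simplest (earliest-born) number strictly between 14 and 19.
Integers 15 through 18 all lie strictly between 14 and 19.
Among integers, the simplest (lowest birthday = smallest |n|; 0 is born on day 0, +-n on day n) is 15.
No non-integer in the interval can be simpler: if x is a non-integer in the interval, then floor(x) or ceil(x) also lies in the interval (the interval contains an integer), and both are proper prefixes of x's sign expansion, i.e. born earlier. So the game value is 15.
Game value = 15

15


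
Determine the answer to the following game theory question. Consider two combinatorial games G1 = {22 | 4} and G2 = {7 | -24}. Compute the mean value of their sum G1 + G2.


G1 = {22 | 4}, G2 = {7 | -24}
Each is a switch {a | b} with numbers a > b; its mean value is (a + b)/2, and mean value is additive over game sums: m(G1 + G2) = m(G1) + m(G2).
Mean of G1 = (22 + (4))/2 = 26/2 = 13
Mean of G2 = (7 + (-24))/2 = -17/2 = -17/2
Mean of G1 + G2 = 13 + -17/2 = 9/2

9/2


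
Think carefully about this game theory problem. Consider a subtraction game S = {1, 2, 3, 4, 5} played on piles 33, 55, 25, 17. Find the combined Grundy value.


Subtraction set: {1, 2, 3, 4, 5}
For this subtraction set, G(n) = n mod 6 (period = max + 1 = 6).
Pile 1 (size 33): G(33) = 33 mod 6 = 3
Pile 2 (size 55): G(55) = 55 mod 6 = 1
Pile 3 (size 25): G(25) = 25 mod 6 = 1
Pile 4 (size 17): G(17) = 17 mod 6 = 5
Total Grundy value = XOR of all: 3 XOR 1 XOR 1 XOR 5 = 6

6


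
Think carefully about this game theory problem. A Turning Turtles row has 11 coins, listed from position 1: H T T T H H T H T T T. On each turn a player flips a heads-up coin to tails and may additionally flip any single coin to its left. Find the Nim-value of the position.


Coins: H T T T H H T H T T T
Key fact: a single head at position k behaves exactly like a Nim heap of size k (turning it to T and optionally flipping a coin at j < k corresponds to moving the heap from k to j, or to 0), and heads combine as a disjunctive sum (two heads at the same place would cancel, matching j XOR j = 0). So the Nim-value is the XOR of the 1-indexed positions of the heads.
Face-up positions (1-indexed): [1, 5, 6, 8]
XOR 0 with 1: 0 XOR 1 = 1
XOR 1 with 5: 1 XOR 5 = 4
XOR 4 with 6: 4 XOR 6 = 2
XOR 2 with 8: 2 XOR 8 = 10
Nim-value = 10

10


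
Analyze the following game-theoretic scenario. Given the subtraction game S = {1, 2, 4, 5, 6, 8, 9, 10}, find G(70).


The subtraction set is S = {1, 2, 4, 5, 6, 8, 9, 10}.
G(k) = mex{ G(k - s) : s in S, s <= k }. We compute iteratively: G(0) = 0.
G(1) = mex({0}) = 1
G(2) = mex({0, 1}) = 2
G(3) = mex({1, 2}) = 0
G(4) = mex({0, 2}) = 1
G(5) = mex({0, 1}) = 2
G(6) = mex({0, 1, 2}) = 3
G(7) = mex({0, 1, 2, 3}) = 4
G(8) = mex({0, 1, 2, 3, 4}) = 5
G(9) = mex({0, 1, 2, 4, 5}) = 3
G(10) = mex({0, 1, 2, 3, 5}) = 4
G(11) = mex({0, 1, 2, 3, 4}) = 5
G(12) = mex({0, 1, 2, 3, 4, 5}) = 6
G(13) = mex({0, 1, 2, 3, 4, 5, 6}) = 7
G(14) = mex({1, 2, 3, 4, 5, 6, 7}) = 0
G(15) = mex({0, 2, 3, 4, 5, 7}) = 1
G(16) = mex({0, 1, 3, 4, 5, 6}) = 2
G(17) = mex({1, 2, 3, 4, 5, 6, 7}) = 0
G(18) = mex({0, 2, 3, 4, 5, 6, 7}) = 1
G(19) = mex({0, 1, 3, 4, 5, 7}) = 2
G(20) = mex({0, 1, 2, 4, 5, 6}) = 3
G(21) = mex({0, 1, 2, 3, 5, 6, 7}) = 4
G(22) = mex({0, 1, 2, 3, 4, 6, 7}) = 5
G(23) = mex({0, 1, 2, 4, 5, 7}) = 3
Observe that G(14)..G(23) = 0, 1, 2, 0, 1, 2, 3, 4, 5, 3 repeats G(0)..G(9) = 0, 1, 2, 0, 1, 2, 3, 4, 5, 3.
For k >= max(S) = 10, G(k) is determined by the previous 10 values G(k-10)..G(k-1); a window of 10 consecutive values has recurred shifted by 14, so by induction G(k + 14) = G(k) for all k >= 0: the sequence is periodic from the start with period 14.
One period: G(0..13) = 0, 1, 2, 0, 1, 2, 3, 4, 5, 3, 4, 5, 6, 7.
70 mod 14 = 0, so G(70) = G(0) = 0.

0


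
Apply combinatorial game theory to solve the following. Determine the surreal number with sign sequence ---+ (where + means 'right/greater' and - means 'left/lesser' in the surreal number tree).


Sign expansion: ---+
Rule: track bounds (lo, hi), initially (-inf, +inf). On '+', the current value becomes lo and we move to the simplest number in (value, hi): value + 1 if hi = +inf, otherwise the midpoint (value + hi)/2. On '-', the current value becomes hi and we move to value - 1 if lo = -inf, otherwise the midpoint (lo + value)/2.
Start at 0.
Step 1: sign = -, move left. Bounds: (-inf, 0). Value = -1
Step 2: sign = -, move left. Bounds: (-inf, -1). Value = -2
Step 3: sign = -, move left. Bounds: (-inf, -2). Value = -3
Step 4: sign = +, move right. Bounds: (-3, -2). Value = -5/2
The surreal number with sign expansion ---+ is -5/2.

-5/2


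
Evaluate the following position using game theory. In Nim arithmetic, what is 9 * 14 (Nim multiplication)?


Nim multiplication is bilinear over XOR: (u XOR v) * w = (u*w) XOR (v*w).
So we split each operand into its bit components and XOR the pairwise Nim products.
9 = 1 + 8 (as XOR of powers of 2).
14 = 2 + 4 + 8 (as XOR of powers of 2).
Using the standard Nim-product table on single bits:
  2*2 = 3,   2*4 = 8,   2*8 = 12,
  4*4 = 6,   4*8 = 11,  8*8 = 13,
and  1*x = x (identity), k*l = l*k (commutative).
Pairwise Nim products:
  1 * 2 = 2
  1 * 4 = 4
  1 * 8 = 8
  8 * 2 = 12
  8 * 4 = 11
  8 * 8 = 13
XOR them: 2 XOR 4 XOR 8 XOR 12 XOR 11 XOR 13 = 4.
Result: 9 * 14 = 4 (in Nim).

4


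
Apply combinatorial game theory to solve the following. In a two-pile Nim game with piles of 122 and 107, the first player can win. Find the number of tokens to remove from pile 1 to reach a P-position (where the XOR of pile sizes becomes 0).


Piles: 122 and 107
Current XOR: 122 XOR 107 = 17 (non-zero, so this is an N-position).
To make the XOR zero, we need to find a move that balances the piles.
For pile 1 (size 122): target = 122 XOR 17 = 107
We reduce pile 1 from 122 to 107.
Tokens removed: 122 - 107 = 15
Verification: 107 XOR 107 = 0

15


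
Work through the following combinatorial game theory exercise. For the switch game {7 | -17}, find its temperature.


The game is {7 | -17}, a switch {a | b} with numbers a > b.
Cooling {a | b} by t gives {a - t | b + t}, which stops being hot when a - t = b + t, i.e. at t = (a - b)/2. So the temperature of a switch is (a - b)/2.
Temperature = (Left option - Right option) / 2
= (7 - (-17)) / 2
= 24 / 2
= 12

12


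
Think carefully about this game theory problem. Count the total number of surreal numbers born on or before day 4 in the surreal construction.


Day 0: {|} = 0 is born. Count = 1.
Day n: the number of surreal numbers born by day n is 2^(n+1) - 1.
By day 0: 2^1 - 1 = 1
By day 1: 2^2 - 1 = 3
By day 2: 2^3 - 1 = 7
By day 3: 2^4 - 1 = 15
By day 4: 2^5 - 1 = 31
By day 4: 31 surreal numbers.

31


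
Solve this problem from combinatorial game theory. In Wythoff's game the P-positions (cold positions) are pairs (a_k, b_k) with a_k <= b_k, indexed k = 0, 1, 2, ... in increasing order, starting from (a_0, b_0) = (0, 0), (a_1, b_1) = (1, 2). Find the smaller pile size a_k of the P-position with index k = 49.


By Wythoff's theorem, a_k = floor(k * phi) and b_k = floor(k * phi^2) = a_k + k, where phi = (1 + sqrt(5))/2 is the golden ratio.
phi = (1 + sqrt(5))/2 = 1.618034
k = 49
k * phi = 49 * 1.618034 = 79.283665
a_49 = floor(k * phi) = 79

79


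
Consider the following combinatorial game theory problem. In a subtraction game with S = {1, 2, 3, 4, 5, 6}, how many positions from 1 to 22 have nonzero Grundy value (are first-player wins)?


Subtraction set S = {1, 2, 3, 4, 5, 6}, so G(n) = n mod 7.
G(n) = 0 when n is a multiple of 7.
Multiples of 7 in [1, 22]: 3
N-positions (nonzero Grundy) = 22 - 3 = 19

19


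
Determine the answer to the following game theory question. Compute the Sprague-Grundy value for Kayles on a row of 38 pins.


Kayles: a move removes 1 or 2 adjacent pins from a contiguous row.
Removing pins from a row of k leaves two independent rows (a, b) with a + b = k - 1 (one pin) or a + b = k - 2 (two pins); an end removal gives a = 0.
By Sprague-Grundy, G(k) = mex{ G(a) XOR G(b) } over all these splits. G(0) = 0.
G(1): splits (0,0):0^0=0 -> mex({0}) = 1
G(2): splits (0,1):0^1=1 (0,0):0^0=0 -> mex({0, 1}) = 2
G(3): splits (0,2):0^2=2 (1,1):1^1=0 (0,1):0^1=1 -> mex({0, 1, 2}) = 3
G(4): splits (0,3):0^3=3 (1,2):1^2=3 (0,2):0^2=2 (1,1):1^1=0 -> mex({0, 2, 3}) = 1
G(5): splits (0,4):0^1=1 (1,3):1^3=2 (2,2):2^2=0 (0,3):0^3=3 (1,2):1^2=3 -> mex({0, 1, 2, 3}) = 4
G(6) = mex({0, 1, 2, 4}) = 3
G(7) = mex({0, 1, 3, 4, 5}) = 2
G(8) = mex({0, 2, 3, 5, 6}) = 1
G(9) = mex({0, 1, 2, 3, 6, 7}) = 4
G(10) = mex({0, 1, 3, 4, 5, 7}) = 2
G(11) = mex({0, 1, 2, 3, 4, 5}) = 6
G(12) = mex({0, 1, 2, 3, 5, 6, 7}) = 4
G(13) = mex({0, 2, 3, 4, 6, 7}) = 1
G(14) = mex({0, 1, 4, 5, 6, 7}) = 2
G(15) = mex({0, 1, 2, 3, 4, 5, 6}) = 7
G(16) = mex({0, 2, 3, 5, 6, 7}) = 1
G(17) = mex({0, 1, 2, 3, 5, 6, 7}) = 4
G(18) = mex({0, 1, 2, 4, 5, 6}) = 3
G(19) = mex({0, 1, 3, 4, 5, 7}) = 2
G(20) = mex({0, 2, 3, 4, 5, 6, 7}) = 1
G(21) = mex({0, 1, 2, 3, 5, 6, 7}) = 4
G(22) = mex({0, 1, 2, 3, 4, 5, 7}) = 6
G(23) = mex({0, 1, 2, 3, 4, 5, 6}) = 7
G(24) = mex({0, 1, 2, 3, 5, 6, 7}) = 4
G(25) = mex({0, 2, 3, 4, 6, 7}) = 1
G(26) = mex({0, 1, 3, 4, 5, 6, 7}) = 2
G(27) = mex({0, 1, 2, 3, 4, 5, 6, 7}) = 8
G(28) = mex({0, 1, 2, 3, 4, 6, 7, 8}) = 5
G(29) = mex({0, 1, 2, 3, 5, 6, 7, 8, 9}) = 4
G(30) = mex({0, 1, 2, 3, 4, 5, 6, 9, 10}) = 7
G(31) = mex({0, 1, 3, 4, 5, 7, 10, 11}) = 2
G(32) = mex({0, 2, 3, 4, 5, 6, 7, 9, 11}) = 1
G(33) = mex({0, 1, 2, 3, 4, 5, 6, 7, 9, 12}) = 8
G(34) = mex({0, 1, 2, 3, 4, 5, 7, 8, 11, 12}) = 6
G(35) = mex({0, 1, 2, 3, 4, 5, 6, 8, 9, 10, 11}) = 7
G(36) = mex({0, 1, 2, 3, 5, 6, 7, 9, 10}) = 4
G(37) = mex({0, 2, 3, 4, 6, 7, 9, 10, 11, 12}) = 1
G(38) = mex({0, 1, 3, 4, 5, 6, 7, 9, 10, 11, 12}) = 2
Therefore G(38) = 2.

2


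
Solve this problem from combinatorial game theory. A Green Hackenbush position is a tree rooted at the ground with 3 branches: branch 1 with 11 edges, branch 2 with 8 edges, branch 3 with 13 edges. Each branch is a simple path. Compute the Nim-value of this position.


The tree has 3 branches from the ground vertex.
In Green Hackenbush, the Nim-value of a simple path of length k is k.
Branch 1: length 11, Nim-value = 11
Branch 2: length 8, Nim-value = 8
Branch 3: length 13, Nim-value = 13
Total Nim-value = XOR of all branch values:
0 XOR 11 = 11
11 XOR 8 = 3
3 XOR 13 = 14
Nim-value of the tree = 14

14


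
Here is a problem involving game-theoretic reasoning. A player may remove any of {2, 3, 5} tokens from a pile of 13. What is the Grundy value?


The subtraction set is S = {2, 3, 5}.
G(k) = mex{ G(k - s) : s in S, s <= k }. We compute iteratively: G(0) = 0.
G(1) = mex({}) = 0
G(2) = mex({0}) = 1
G(3) = mex({0}) = 1
G(4) = mex({0, 1}) = 2
G(5) = mex({0, 1}) = 2
G(6) = mex({0, 1, 2}) = 3
G(7) = mex({1, 2}) = 0
G(8) = mex({1, 2, 3}) = 0
G(9) = mex({0, 2, 3}) = 1
G(10) = mex({0, 2}) = 1
G(11) = mex({0, 1, 3}) = 2
Observe that G(7)..G(11) = 0, 0, 1, 1, 2 repeats G(0)..G(4) = 0, 0, 1, 1, 2.
For k >= max(S) = 5, G(k) is determined by the previous 5 values G(k-5)..G(k-1); a window of 5 consecutive values has recurred shifted by 7, so by induction G(k + 7) = G(k) for all k >= 0: the sequence is periodic from the start with period 7.
One period: G(0..6) = 0, 0, 1, 1, 2, 2, 3.
13 mod 7 = 6, so G(13) = G(6) = 3.

3


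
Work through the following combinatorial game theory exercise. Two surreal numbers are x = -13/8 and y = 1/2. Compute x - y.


x = -13/8, y = 1/2
Converting to common denominator: 8
x = -13/8, y = 4/8
x - y = -13/8 - 1/2 = -17/8

-17/8


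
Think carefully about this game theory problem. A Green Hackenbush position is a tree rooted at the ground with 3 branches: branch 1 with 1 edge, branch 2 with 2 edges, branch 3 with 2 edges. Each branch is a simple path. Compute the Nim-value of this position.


The tree has 3 branches from the ground vertex.
In Green Hackenbush, the Nim-value of a simple path of length k is k.
Branch 1: length 1, Nim-value = 1
Branch 2: length 2, Nim-value = 2
Branch 3: length 2, Nim-value = 2
Total Nim-value = XOR of all branch values:
0 XOR 1 = 1
1 XOR 2 = 3
3 XOR 2 = 1
Nim-value of the tree = 1

1


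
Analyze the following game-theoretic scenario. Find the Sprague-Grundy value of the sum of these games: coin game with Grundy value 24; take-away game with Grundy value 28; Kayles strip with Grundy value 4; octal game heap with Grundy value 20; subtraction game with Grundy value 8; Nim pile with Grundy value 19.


By the Sprague-Grundy theorem, the Grundy value of a sum of games is the XOR of individual Grundy values.
coin game: Grundy value = 24. Running XOR: 0 XOR 24 = 24
take-away game: Grundy value = 28. Running XOR: 24 XOR 28 = 4
Kayles strip: Grundy value = 4. Running XOR: 4 XOR 4 = 0
octal game heap: Grundy value = 20. Running XOR: 0 XOR 20 = 20
subtraction game: Grundy value = 8. Running XOR: 20 XOR 8 = 28
Nim pile: Grundy value = 19. Running XOR: 28 XOR 19 = 15
The combined Grundy value is 15.

15
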